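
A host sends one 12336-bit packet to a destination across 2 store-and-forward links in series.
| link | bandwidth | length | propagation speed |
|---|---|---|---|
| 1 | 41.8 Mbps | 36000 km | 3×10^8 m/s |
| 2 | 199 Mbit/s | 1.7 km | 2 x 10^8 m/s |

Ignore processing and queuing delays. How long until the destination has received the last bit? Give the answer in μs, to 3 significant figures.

Transmission delays (L/R per hop): 295.12, 61.9899 μs; sum = 357.11 μs.
Propagation delays (d/s per hop): 120000, 8.5 μs; sum = 120009 μs.
End-to-end = 120000 μs.

120000 μs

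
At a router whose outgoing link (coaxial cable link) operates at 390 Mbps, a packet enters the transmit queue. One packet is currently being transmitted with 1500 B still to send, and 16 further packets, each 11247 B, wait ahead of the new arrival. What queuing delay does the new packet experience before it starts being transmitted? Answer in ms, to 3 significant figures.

3.72 ms

Each queued packet: L/R = 89976/390000000 = 0.230708 ms.
16 queued → 3.69132 ms.
Plus remaining 12000 bits of current packet: 0.0307692 ms.
Queuing delay = 3.72 ms.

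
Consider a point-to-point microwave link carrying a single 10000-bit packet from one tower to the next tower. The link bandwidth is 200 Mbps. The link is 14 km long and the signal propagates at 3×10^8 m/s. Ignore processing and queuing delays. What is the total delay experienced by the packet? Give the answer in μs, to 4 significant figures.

Transmission delay = L/R = 10000 / 200000000 = 50 μs.
Propagation delay = d/s = 14000 m / 300000000 m/s = 46.6667 μs.
Total = 96.67 μs.

96.67 μs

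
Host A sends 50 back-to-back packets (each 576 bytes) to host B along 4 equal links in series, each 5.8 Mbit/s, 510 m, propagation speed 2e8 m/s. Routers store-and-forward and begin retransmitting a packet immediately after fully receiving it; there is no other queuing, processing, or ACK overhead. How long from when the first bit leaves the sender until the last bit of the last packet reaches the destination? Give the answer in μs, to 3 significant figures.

42100 μs

Per-hop transmission t_tx = L/R = 4608/5800000 = 794.483 μs.
Per-hop propagation t_prop = 510/200000000 = 2.55 μs.
Pipeline fill: first packet needs 4·t_tx to clear all hops; remaining 49 packets each add one t_tx.
Total = (4+50-1)·t_tx + 4·t_prop = 53·794.483 + 4·2.55 = 42100 μs.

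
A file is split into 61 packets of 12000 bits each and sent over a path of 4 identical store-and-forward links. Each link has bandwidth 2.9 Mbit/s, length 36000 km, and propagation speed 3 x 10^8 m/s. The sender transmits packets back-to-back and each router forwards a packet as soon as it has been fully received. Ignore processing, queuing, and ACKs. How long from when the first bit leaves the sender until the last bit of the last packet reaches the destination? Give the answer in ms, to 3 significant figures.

Per-hop transmission t_tx = L/R = 12000/2900000 = 4.13793 ms.
Per-hop propagation t_prop = 36000000/300000000 = 120 ms.
Pipeline fill: first packet needs 4·t_tx to clear all hops; remaining 60 packets each add one t_tx.
Total = (4+61-1)·t_tx + 4·t_prop = 64·4.13793 + 4·120 = 745 ms.

745 ms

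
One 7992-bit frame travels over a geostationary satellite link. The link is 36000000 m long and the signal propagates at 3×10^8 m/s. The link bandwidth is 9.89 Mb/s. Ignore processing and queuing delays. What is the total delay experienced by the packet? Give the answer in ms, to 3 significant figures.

121 ms

Transmission delay = L/R = 7992 / 9890000 = 0.808089 ms.
Propagation delay = d/s = 36000000 m / 300000000 m/s = 120 ms.
Total = 121 ms.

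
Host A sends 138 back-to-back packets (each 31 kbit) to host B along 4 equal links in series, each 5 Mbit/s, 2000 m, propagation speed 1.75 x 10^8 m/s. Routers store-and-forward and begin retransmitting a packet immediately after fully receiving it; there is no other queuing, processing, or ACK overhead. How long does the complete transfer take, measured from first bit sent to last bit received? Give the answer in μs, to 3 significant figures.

874000 μs

Per-hop transmission t_tx = L/R = 31000/5000000 = 6200 μs.
Per-hop propagation t_prop = 2000/175000000 = 11.4286 μs.
Pipeline fill: first packet needs 4·t_tx to clear all hops; remaining 137 packets each add one t_tx.
Total = (4+138-1)·t_tx + 4·t_prop = 141·6200 + 4·11.4286 = 874000 μs.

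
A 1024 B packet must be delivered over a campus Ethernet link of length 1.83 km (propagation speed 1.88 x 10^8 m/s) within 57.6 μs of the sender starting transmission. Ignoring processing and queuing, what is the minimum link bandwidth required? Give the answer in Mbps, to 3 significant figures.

171 Mbps

L = 8192 bits.
Propagation delay = 1830 / 188000000 = 9.73404 μs.
Transmission budget = 57.6 − 9.73404 = 47.866 μs.
R ≥ L / t_tx = 8192 bits / 4.7866e-05 s = 171 Mbps.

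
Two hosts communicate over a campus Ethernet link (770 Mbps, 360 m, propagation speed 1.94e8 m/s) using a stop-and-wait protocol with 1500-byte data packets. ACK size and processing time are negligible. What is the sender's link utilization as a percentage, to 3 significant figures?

t_tx = L/R = 12000/770000000 = 1.55844e-05 s.
t_prop = 360/194000000 = 1.85567e-06 s; RTT = 3.71134e-06 s.
Cycle = t_tx + RTT = 1.92958e-05 s.
Utilization = t_tx / cycle = 1.55844e-05/1.92958e-05 = 80.8 %.

80.8 %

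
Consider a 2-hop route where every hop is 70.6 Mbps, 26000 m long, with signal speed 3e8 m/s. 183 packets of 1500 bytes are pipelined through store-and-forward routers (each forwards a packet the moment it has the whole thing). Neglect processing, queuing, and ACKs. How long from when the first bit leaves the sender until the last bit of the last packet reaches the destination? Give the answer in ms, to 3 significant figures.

31.4 ms

Per-hop transmission t_tx = L/R = 12000/70600000 = 0.169972 ms.
Per-hop propagation t_prop = 26000/300000000 = 0.0866667 ms.
Pipeline fill: first packet needs 2·t_tx to clear all hops; remaining 182 packets each add one t_tx.
Total = (2+183-1)·t_tx + 2·t_prop = 184·0.169972 + 2·0.0866667 = 31.4 ms.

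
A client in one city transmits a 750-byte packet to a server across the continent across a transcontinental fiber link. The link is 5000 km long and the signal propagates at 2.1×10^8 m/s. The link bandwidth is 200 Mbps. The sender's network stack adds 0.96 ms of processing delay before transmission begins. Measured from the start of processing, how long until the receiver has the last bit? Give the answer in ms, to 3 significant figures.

24.8 ms

L = 750 × 8 = 6000 bits.
Transmission delay = L/R = 6000 / 200000000 = 0.03 ms.
Propagation delay = d/s = 5000000 m / 210000000 m/s = 23.8095 ms.
Plus processing delay 0.96 ms = 0.96 ms.
Total = 24.8 ms.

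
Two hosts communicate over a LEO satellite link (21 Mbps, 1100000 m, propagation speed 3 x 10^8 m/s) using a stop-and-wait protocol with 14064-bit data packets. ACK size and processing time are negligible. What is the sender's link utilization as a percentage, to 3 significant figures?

t_tx = L/R = 14064/21000000 = 0.000669714 s.
t_prop = 1100000/300000000 = 0.00366667 s; RTT = 0.00733333 s.
Cycle = t_tx + RTT = 0.00800305 s.
Utilization = t_tx / cycle = 0.000669714/0.00800305 = 8.37 %.

8.37 %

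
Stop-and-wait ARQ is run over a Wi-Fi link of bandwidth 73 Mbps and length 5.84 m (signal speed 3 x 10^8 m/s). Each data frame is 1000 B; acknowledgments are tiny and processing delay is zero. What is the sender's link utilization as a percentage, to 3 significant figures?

100 %

t_tx = L/R = 8000/73000000 = 0.000109589 s.
t_prop = 5.84/300000000 = 1.94667e-08 s; RTT = 3.89333e-08 s.
Cycle = t_tx + RTT = 0.000109628 s.
Utilization = t_tx / cycle = 0.000109589/0.000109628 = 100 %.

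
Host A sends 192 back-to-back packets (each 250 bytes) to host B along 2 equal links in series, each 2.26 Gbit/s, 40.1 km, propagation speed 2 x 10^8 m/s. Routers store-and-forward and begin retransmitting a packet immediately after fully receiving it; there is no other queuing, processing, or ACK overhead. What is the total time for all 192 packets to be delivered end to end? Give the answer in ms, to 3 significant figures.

0.572 ms

Per-hop transmission t_tx = L/R = 2000/2260000000 = 0.000884956 ms.
Per-hop propagation t_prop = 40100/200000000 = 0.2005 ms.
Pipeline fill: first packet needs 2·t_tx to clear all hops; remaining 191 packets each add one t_tx.
Total = (2+192-1)·t_tx + 2·t_prop = 193·0.000884956 + 2·0.2005 = 0.572 ms.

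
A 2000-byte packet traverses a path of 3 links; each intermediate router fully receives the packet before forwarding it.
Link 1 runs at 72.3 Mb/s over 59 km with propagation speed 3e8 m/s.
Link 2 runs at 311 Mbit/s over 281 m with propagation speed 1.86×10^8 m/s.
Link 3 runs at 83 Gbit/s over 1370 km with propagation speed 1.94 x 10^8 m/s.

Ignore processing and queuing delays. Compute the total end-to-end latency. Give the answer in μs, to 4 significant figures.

7533 μs

L = 2000 × 8 = 16000 bits.
Transmission delays (L/R per hop): 221.3, 51.4469, 0.192771 μs; sum = 272.94 μs.
Propagation delays (d/s per hop): 196.667, 1.51075, 7061.86 μs; sum = 7260.03 μs.
End-to-end = 7533 μs.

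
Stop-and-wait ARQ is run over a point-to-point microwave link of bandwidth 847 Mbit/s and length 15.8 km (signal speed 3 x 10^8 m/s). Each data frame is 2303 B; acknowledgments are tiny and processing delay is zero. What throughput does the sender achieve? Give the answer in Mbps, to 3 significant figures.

145 Mbps

t_tx = L/R = 18424/847000000 = 2.17521e-05 s.
t_prop = 15800/300000000 = 5.26667e-05 s; RTT = 0.000105333 s.
Cycle = t_tx + RTT = 0.000127085 s.
Throughput = L / cycle = 18424 / 0.000127085 = 145 Mbps.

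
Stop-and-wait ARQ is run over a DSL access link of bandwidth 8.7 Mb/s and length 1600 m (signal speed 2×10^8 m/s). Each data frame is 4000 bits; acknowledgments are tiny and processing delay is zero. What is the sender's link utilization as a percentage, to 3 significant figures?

96.6 %

t_tx = L/R = 4000/8700000 = 0.00045977 s.
t_prop = 1600/200000000 = 8e-06 s; RTT = 1.6e-05 s.
Cycle = t_tx + RTT = 0.00047577 s.
Utilization = t_tx / cycle = 0.00045977/0.00047577 = 96.6 %.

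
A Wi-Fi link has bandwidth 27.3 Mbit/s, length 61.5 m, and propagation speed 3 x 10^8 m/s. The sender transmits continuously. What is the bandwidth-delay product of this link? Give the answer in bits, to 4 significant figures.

Propagation delay = 61.5 / 300000000 = 2.05e-07 s.
BDP = R × t_prop = 27300000 × 2.05e-07 = 5.5965 bits.

5.597 bits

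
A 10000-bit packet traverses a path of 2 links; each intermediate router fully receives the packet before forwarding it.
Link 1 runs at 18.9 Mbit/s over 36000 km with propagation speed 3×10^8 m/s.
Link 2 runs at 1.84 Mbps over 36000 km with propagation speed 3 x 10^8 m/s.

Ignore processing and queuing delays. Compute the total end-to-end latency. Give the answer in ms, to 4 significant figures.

246.0 ms

Transmission delays (L/R per hop): 0.529101, 5.43478 ms; sum = 5.96388 ms.
Propagation delays (d/s per hop): 120, 120 ms; sum = 240 ms.
End-to-end = 246.0 ms.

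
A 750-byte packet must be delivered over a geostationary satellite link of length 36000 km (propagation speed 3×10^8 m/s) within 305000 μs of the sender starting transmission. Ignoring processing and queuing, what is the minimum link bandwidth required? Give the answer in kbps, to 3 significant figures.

L = 6000 bits.
Propagation delay = 36000000 / 300000000 = 120000 μs.
Transmission budget = 305000 − 120000 = 185000 μs.
R ≥ L / t_tx = 6000 bits / 0.185 s = 32.4 kbps.

32.4 kbps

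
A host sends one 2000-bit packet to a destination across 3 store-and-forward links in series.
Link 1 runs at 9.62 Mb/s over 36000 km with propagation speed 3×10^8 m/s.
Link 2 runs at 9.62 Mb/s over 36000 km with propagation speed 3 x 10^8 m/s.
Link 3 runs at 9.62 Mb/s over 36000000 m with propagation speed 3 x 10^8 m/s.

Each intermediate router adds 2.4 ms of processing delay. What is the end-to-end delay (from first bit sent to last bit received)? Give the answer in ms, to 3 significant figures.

365 ms

Transmission delay per hop = L/R = 2000/9620000 = 0.2079 ms; 3 hops → 0.623701 ms.
Propagation delays (d/s per hop): 120, 120, 120 ms; sum = 360 ms.
Processing at 2 router(s): 2 × 2.4 ms = 4.8 ms.
End-to-end = 365 ms.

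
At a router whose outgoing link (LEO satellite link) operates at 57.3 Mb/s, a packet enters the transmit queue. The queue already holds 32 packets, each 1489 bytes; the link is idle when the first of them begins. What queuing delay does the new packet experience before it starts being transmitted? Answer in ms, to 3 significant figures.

Each queued packet: L/R = 11912/57300000 = 0.207888 ms.
32 queued → 6.65243 ms.
Queuing delay = 6.65 ms.

6.65 ms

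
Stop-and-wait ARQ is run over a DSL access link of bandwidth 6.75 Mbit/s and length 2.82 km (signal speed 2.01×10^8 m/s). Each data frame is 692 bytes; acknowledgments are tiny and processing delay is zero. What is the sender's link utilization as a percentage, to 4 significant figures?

t_tx = L/R = 5536/6750000 = 0.000820148 s.
t_prop = 2820/2.01e+08 = 1.40299e-05 s; RTT = 2.80597e-05 s.
Cycle = t_tx + RTT = 0.000848208 s.
Utilization = t_tx / cycle = 0.000820148/0.000848208 = 96.69 %.

96.69 %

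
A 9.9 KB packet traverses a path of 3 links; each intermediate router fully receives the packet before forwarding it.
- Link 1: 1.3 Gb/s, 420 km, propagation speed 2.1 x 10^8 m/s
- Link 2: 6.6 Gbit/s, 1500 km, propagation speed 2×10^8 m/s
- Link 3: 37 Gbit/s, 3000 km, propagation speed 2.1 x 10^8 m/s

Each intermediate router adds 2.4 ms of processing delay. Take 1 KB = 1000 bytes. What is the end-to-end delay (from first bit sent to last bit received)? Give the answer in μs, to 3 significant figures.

28700 μs

L = 79200 bits.
Transmission delays (L/R per hop): 60.9231, 12, 2.14054 μs; sum = 75.0636 μs.
Propagation delays (d/s per hop): 2000, 7500, 14285.7 μs; sum = 23785.7 μs.
Processing at 2 router(s): 2 × 2.4 ms = 4800 μs.
End-to-end = 28700 μs.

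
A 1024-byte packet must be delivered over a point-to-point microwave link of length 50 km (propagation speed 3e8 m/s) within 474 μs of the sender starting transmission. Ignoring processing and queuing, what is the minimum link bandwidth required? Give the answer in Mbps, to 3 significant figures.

L = 8192 bits.
Propagation delay = 50000 / 300000000 = 166.667 μs.
Transmission budget = 474 − 166.667 = 307.333 μs.
R ≥ L / t_tx = 8192 bits / 0.000307333 s = 26.7 Mbps.

26.7 Mbps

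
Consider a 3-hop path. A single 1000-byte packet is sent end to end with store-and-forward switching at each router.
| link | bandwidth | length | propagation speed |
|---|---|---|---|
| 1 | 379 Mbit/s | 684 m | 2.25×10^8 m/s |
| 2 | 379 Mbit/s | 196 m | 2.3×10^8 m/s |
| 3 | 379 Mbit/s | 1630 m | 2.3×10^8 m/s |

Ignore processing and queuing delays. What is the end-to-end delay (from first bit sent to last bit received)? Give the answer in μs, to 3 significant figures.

74.3 μs

L = 1000 × 8 = 8000 bits.
Transmission delay per hop = L/R = 8000/379000000 = 21.1082 μs; 3 hops → 63.3245 μs.
Propagation delays (d/s per hop): 3.04, 0.852174, 7.08696 μs; sum = 10.9791 μs.
End-to-end = 74.3 μs.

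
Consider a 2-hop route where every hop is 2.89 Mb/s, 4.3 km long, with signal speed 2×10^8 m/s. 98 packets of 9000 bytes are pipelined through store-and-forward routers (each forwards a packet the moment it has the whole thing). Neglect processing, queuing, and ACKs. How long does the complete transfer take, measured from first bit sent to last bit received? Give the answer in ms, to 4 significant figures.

2466 ms

Per-hop transmission t_tx = L/R = 72000/2890000 = 24.9135 ms.
Per-hop propagation t_prop = 4300/200000000 = 0.0215 ms.
Pipeline fill: first packet needs 2·t_tx to clear all hops; remaining 97 packets each add one t_tx.
Total = (2+98-1)·t_tx + 2·t_prop = 99·24.9135 + 2·0.0215 = 2466 ms.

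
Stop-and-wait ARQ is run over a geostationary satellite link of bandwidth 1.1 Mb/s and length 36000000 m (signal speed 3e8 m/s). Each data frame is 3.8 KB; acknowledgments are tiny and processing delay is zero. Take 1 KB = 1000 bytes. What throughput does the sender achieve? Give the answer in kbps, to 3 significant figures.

114 kbps

t_tx = L/R = 30400/1100000 = 0.0276364 s.
t_prop = 36000000/300000000 = 0.12 s; RTT = 0.24 s.
Cycle = t_tx + RTT = 0.267636 s.
Throughput = L / cycle = 30400 / 0.267636 = 114 kbps.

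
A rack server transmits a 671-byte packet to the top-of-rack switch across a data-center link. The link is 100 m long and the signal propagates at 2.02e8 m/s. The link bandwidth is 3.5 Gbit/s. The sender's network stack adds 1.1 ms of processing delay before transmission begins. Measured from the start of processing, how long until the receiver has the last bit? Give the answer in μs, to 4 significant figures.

1102 μs

L = 671 × 8 = 5368 bits.
Transmission delay = L/R = 5368 / 3500000000 = 1.53371 μs.
Propagation delay = d/s = 100 m / 202000000 m/s = 0.49505 μs.
Plus processing delay 1.1 ms = 1100 μs.
Total = 1102 μs.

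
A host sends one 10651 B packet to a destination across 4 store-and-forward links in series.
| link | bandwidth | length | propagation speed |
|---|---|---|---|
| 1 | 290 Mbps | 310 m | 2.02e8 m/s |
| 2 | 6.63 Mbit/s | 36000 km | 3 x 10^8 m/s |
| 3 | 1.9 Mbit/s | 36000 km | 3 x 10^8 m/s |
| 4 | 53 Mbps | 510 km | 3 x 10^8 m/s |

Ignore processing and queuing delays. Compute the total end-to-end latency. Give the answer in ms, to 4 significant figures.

L = 10651 × 8 = 85208 bits.
Transmission delays (L/R per hop): 0.293821, 12.8519, 44.8463, 1.6077 ms; sum = 59.5997 ms.
Propagation delays (d/s per hop): 0.00153465, 120, 120, 1.7 ms; sum = 241.702 ms.
End-to-end = 301.3 ms.

301.3 ms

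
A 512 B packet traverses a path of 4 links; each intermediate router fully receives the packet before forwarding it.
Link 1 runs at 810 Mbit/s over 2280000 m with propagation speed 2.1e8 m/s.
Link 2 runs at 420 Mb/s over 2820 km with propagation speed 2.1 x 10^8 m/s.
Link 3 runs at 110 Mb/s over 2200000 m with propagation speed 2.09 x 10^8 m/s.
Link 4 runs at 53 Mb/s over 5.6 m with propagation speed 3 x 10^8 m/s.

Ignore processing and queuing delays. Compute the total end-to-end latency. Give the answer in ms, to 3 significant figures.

L = 512 × 8 = 4096 bits.
Transmission delays (L/R per hop): 0.00505679, 0.00975238, 0.0372364, 0.077283 ms; sum = 0.129329 ms.
Propagation delays (d/s per hop): 10.8571, 13.4286, 10.5263, 1.86667e-05 ms; sum = 34.812 ms.
End-to-end = 34.9 ms.

34.9 ms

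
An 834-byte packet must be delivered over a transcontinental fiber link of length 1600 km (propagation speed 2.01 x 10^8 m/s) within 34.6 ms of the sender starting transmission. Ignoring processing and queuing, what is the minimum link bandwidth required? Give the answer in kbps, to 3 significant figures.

250 kbps

L = 6672 bits.
Propagation delay = 1600000 / 2.01e+08 = 7.9602 ms.
Transmission budget = 34.6 − 7.9602 = 26.6398 ms.
R ≥ L / t_tx = 6672 bits / 0.0266398 s = 250 kbps.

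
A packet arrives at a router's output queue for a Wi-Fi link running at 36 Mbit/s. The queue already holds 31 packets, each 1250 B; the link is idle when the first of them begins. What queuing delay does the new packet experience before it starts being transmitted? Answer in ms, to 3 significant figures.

8.61 ms

Each queued packet: L/R = 10000/36000000 = 0.277778 ms.
31 queued → 8.61111 ms.
Queuing delay = 8.61 ms.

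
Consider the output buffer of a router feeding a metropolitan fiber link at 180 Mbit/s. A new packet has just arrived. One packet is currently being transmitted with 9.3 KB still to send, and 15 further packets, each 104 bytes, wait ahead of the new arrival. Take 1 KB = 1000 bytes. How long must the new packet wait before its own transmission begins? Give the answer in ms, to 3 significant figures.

0.483 ms

Each queued packet: L/R = 832/180000000 = 0.00462222 ms.
15 queued → 0.0693333 ms.
Plus remaining 74400 bits of current packet: 0.413333 ms.
Queuing delay = 0.483 ms.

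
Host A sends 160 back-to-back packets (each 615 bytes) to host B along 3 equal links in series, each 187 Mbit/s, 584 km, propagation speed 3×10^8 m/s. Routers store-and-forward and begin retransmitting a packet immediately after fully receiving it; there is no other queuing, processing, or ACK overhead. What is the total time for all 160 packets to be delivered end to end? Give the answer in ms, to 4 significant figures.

Per-hop transmission t_tx = L/R = 4920/187000000 = 0.0263102 ms.
Per-hop propagation t_prop = 584000/300000000 = 1.94667 ms.
Pipeline fill: first packet needs 3·t_tx to clear all hops; remaining 159 packets each add one t_tx.
Total = (3+160-1)·t_tx + 3·t_prop = 162·0.0263102 + 3·1.94667 = 10.10 ms.

10.10 ms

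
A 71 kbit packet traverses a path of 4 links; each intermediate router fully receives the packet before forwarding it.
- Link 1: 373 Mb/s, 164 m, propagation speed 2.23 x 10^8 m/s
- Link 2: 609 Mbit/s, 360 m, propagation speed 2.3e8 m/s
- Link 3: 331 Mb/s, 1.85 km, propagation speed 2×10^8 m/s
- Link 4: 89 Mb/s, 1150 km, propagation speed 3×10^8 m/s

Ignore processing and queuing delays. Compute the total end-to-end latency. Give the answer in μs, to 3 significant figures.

5160 μs

L = 71000 bits.
Transmission delays (L/R per hop): 190.349, 116.585, 214.502, 797.753 μs; sum = 1319.19 μs.
Propagation delays (d/s per hop): 0.735426, 1.56522, 9.25, 3833.33 μs; sum = 3844.88 μs.
End-to-end = 5160 μs.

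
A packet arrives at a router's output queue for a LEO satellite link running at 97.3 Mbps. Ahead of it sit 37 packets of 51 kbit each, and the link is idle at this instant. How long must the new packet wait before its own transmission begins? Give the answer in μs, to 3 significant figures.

Each queued packet: L/R = 51000/97300000 = 524.152 μs.
37 queued → 19393.6 μs.
Queuing delay = 19400 μs.

19400 μs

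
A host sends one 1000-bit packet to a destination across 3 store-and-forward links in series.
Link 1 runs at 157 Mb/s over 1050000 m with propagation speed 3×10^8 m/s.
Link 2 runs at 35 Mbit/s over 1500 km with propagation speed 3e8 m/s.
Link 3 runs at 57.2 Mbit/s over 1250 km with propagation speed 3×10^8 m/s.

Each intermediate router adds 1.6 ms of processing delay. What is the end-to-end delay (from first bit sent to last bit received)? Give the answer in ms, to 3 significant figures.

15.9 ms

Transmission delays (L/R per hop): 0.00636943, 0.0285714, 0.0174825 ms; sum = 0.0524234 ms.
Propagation delays (d/s per hop): 3.5, 5, 4.16667 ms; sum = 12.6667 ms.
Processing at 2 router(s): 2 × 1.6 ms = 3.2 ms.
End-to-end = 15.9 ms.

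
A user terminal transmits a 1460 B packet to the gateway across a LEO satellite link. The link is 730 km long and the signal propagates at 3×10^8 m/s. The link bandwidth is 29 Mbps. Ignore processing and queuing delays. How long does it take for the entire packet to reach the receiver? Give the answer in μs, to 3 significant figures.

L = 1460 × 8 = 11680 bits.
Transmission delay = L/R = 11680 / 29000000 = 402.759 μs.
Propagation delay = d/s = 730000 m / 300000000 m/s = 2433.33 μs.
Total = 2840 μs.

2840 μs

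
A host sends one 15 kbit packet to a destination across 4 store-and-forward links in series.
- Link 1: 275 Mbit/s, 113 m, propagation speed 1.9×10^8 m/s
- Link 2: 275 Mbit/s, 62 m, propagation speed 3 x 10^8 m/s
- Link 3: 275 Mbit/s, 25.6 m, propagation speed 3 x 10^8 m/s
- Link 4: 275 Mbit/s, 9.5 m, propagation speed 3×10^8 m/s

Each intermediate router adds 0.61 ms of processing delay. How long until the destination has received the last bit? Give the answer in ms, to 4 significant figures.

2.049 ms

L = 15000 bits.
Transmission delay per hop = L/R = 15000/275000000 = 0.0545455 ms; 4 hops → 0.218182 ms.
Propagation delays (d/s per hop): 0.000594737, 0.000206667, 8.53333e-05, 3.16667e-05 ms; sum = 0.000918404 ms.
Processing at 3 router(s): 3 × 0.61 ms = 1.83 ms.
End-to-end = 2.049 ms.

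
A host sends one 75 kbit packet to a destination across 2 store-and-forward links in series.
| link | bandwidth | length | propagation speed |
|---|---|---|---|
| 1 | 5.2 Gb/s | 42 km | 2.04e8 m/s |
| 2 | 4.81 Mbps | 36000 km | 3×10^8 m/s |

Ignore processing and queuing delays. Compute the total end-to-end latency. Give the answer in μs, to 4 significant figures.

135800 μs

L = 75000 bits.
Transmission delays (L/R per hop): 14.4231, 15592.5 μs; sum = 15606.9 μs.
Propagation delays (d/s per hop): 205.882, 120000 μs; sum = 120206 μs.
End-to-end = 135800 μs.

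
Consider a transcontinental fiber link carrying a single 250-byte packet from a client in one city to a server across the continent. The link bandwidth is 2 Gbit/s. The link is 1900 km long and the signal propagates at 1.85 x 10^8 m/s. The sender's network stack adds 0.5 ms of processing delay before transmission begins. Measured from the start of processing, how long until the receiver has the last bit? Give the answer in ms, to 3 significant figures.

L = 250 × 8 = 2000 bits.
Transmission delay = L/R = 2000 / 2000000000 = 0.001 ms.
Propagation delay = d/s = 1900000 m / 185000000 m/s = 10.2703 ms.
Plus processing delay 0.5 ms = 0.5 ms.
Total = 10.8 ms.

10.8 ms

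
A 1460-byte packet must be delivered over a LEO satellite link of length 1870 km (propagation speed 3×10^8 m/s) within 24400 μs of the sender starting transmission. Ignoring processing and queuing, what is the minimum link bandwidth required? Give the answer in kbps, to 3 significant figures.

L = 11680 bits.
Propagation delay = 1870000 / 300000000 = 6233.33 μs.
Transmission budget = 24400 − 6233.33 = 18166.7 μs.
R ≥ L / t_tx = 11680 bits / 0.0181667 s = 643 kbps.

643 kbps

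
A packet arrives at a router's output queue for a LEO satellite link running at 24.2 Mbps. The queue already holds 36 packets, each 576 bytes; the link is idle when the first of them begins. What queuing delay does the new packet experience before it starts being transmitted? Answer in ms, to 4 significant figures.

Each queued packet: L/R = 4608/24200000 = 0.190413 ms.
36 queued → 6.85488 ms.
Queuing delay = 6.855 ms.

6.855 ms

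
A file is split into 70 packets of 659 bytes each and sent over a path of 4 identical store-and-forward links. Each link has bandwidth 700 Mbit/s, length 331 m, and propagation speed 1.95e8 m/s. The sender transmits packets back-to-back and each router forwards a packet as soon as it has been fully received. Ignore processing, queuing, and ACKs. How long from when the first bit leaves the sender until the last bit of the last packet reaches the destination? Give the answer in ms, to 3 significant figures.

Per-hop transmission t_tx = L/R = 5272/700000000 = 0.00753143 ms.
Per-hop propagation t_prop = 331/195000000 = 0.00169744 ms.
Pipeline fill: first packet needs 4·t_tx to clear all hops; remaining 69 packets each add one t_tx.
Total = (4+70-1)·t_tx + 4·t_prop = 73·0.00753143 + 4·0.00169744 = 0.557 ms.

0.557 ms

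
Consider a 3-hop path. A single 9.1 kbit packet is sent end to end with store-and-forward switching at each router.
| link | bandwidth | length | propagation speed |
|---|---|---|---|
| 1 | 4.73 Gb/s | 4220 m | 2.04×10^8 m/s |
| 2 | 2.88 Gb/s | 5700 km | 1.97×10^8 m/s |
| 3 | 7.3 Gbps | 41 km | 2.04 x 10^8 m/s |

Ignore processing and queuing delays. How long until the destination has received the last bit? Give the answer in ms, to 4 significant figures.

L = 9100 bits.
Transmission delays (L/R per hop): 0.00192389, 0.00315972, 0.00124658 ms; sum = 0.00633019 ms.
Propagation delays (d/s per hop): 0.0206863, 28.934, 0.20098 ms; sum = 29.1557 ms.
End-to-end = 29.16 ms.

29.16 ms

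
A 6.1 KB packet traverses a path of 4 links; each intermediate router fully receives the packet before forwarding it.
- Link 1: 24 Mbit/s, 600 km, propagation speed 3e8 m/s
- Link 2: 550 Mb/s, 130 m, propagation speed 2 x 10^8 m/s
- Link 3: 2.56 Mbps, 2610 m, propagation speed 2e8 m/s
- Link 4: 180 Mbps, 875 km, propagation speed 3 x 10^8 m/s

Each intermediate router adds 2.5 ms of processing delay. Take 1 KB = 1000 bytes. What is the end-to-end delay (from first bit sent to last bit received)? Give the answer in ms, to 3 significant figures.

33.9 ms

L = 48800 bits.
Transmission delays (L/R per hop): 2.03333, 0.0887273, 19.0625, 0.271111 ms; sum = 21.4557 ms.
Propagation delays (d/s per hop): 2, 0.00065, 0.01305, 2.91667 ms; sum = 4.93037 ms.
Processing at 3 router(s): 3 × 2.5 ms = 7.5 ms.
End-to-end = 33.9 ms.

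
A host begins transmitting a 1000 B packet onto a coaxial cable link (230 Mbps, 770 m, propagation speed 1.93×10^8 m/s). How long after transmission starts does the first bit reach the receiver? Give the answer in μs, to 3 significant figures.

First bit experiences only propagation delay: d/s = 770/193000000 = 3.99 μs.

3.99 μs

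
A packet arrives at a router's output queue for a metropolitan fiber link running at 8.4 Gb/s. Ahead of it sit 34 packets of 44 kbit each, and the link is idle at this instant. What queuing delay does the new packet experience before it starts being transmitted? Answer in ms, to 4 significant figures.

Each queued packet: L/R = 44000/8400000000 = 0.0052381 ms.
34 queued → 0.178095 ms.
Queuing delay = 0.1781 ms.

0.1781 ms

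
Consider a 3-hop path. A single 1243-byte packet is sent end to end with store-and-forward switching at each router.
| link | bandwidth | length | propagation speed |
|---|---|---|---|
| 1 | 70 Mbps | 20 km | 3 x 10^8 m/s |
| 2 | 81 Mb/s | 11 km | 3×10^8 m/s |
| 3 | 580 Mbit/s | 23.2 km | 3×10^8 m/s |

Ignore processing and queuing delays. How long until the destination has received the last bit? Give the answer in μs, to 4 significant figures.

L = 1243 × 8 = 9944 bits.
Transmission delays (L/R per hop): 142.057, 122.765, 17.1448 μs; sum = 281.967 μs.
Propagation delays (d/s per hop): 66.6667, 36.6667, 77.3333 μs; sum = 180.667 μs.
End-to-end = 462.6 μs.

462.6 μs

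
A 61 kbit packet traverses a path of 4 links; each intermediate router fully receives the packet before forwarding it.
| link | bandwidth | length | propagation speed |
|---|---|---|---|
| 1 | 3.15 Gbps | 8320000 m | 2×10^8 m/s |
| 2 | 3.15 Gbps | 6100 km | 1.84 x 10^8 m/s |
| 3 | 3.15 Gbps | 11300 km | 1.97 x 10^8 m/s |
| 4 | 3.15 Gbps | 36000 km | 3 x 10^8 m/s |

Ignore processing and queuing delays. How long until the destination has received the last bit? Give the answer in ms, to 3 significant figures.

L = 61000 bits.
Transmission delay per hop = L/R = 61000/3150000000 = 0.0193651 ms; 4 hops → 0.0774603 ms.
Propagation delays (d/s per hop): 41.6, 33.1522, 57.3604, 120 ms; sum = 252.113 ms.
End-to-end = 252 ms.

252 ms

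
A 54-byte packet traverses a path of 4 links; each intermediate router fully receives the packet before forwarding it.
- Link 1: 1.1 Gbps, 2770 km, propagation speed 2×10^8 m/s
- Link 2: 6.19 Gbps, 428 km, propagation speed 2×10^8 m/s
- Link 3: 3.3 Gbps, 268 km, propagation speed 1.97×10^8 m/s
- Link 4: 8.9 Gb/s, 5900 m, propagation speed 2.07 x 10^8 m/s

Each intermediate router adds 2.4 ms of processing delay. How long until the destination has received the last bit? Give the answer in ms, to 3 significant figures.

24.6 ms

L = 54 × 8 = 432 bits.
Transmission delays (L/R per hop): 0.000392727, 6.979e-05, 0.000130909, 4.85393e-05 ms; sum = 0.000641966 ms.
Propagation delays (d/s per hop): 13.85, 2.14, 1.36041, 0.0285024 ms; sum = 17.3789 ms.
Processing at 3 router(s): 3 × 2.4 ms = 7.2 ms.
End-to-end = 24.6 ms.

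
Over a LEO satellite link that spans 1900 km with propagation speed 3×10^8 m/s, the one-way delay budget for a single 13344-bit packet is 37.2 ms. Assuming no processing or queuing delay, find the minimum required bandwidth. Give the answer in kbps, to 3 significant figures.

Propagation delay = 1900000 / 300000000 = 6.33333 ms.
Transmission budget = 37.2 − 6.33333 = 30.8667 ms.
R ≥ L / t_tx = 13344 bits / 0.0308667 s = 432 kbps.

432 kbps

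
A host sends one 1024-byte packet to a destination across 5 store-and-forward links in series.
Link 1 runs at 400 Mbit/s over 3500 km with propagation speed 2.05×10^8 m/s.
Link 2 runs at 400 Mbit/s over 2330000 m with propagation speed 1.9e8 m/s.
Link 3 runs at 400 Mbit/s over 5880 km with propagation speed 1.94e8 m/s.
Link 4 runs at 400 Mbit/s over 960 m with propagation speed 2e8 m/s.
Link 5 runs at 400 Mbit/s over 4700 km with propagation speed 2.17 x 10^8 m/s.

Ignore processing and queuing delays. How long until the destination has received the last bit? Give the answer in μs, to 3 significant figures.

81400 μs

L = 1024 × 8 = 8192 bits.
Transmission delay per hop = L/R = 8192/400000000 = 20.48 μs; 5 hops → 102.4 μs.
Propagation delays (d/s per hop): 17073.2, 12263.2, 30309.3, 4.8, 21659 μs; sum = 81309.4 μs.
End-to-end = 81400 μs.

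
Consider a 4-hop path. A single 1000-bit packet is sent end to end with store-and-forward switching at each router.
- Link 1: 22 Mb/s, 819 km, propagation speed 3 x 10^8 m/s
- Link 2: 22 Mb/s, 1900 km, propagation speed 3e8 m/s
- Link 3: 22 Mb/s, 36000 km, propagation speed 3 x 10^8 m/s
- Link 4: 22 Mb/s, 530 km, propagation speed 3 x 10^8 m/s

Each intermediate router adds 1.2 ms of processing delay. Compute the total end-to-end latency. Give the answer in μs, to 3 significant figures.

135000 μs

Transmission delay per hop = L/R = 1000/22000000 = 45.4545 μs; 4 hops → 181.818 μs.
Propagation delays (d/s per hop): 2730, 6333.33, 120000, 1766.67 μs; sum = 130830 μs.
Processing at 3 router(s): 3 × 1.2 ms = 3600 μs.
End-to-end = 135000 μs.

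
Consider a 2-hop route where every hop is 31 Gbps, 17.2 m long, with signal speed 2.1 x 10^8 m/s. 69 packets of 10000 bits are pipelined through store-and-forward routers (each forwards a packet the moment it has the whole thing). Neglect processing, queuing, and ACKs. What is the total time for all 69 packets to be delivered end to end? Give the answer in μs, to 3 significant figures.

22.7 μs

Per-hop transmission t_tx = L/R = 10000/31000000000 = 0.322581 μs.
Per-hop propagation t_prop = 17.2/210000000 = 0.0819048 μs.
Pipeline fill: first packet needs 2·t_tx to clear all hops; remaining 68 packets each add one t_tx.
Total = (2+69-1)·t_tx + 2·t_prop = 70·0.322581 + 2·0.0819048 = 22.7 μs.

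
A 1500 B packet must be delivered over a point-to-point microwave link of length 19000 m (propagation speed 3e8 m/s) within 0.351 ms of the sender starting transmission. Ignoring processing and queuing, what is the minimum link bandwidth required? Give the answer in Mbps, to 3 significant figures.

L = 12000 bits.
Propagation delay = 19000 / 300000000 = 0.0633333 ms.
Transmission budget = 0.351 − 0.0633333 = 0.287667 ms.
R ≥ L / t_tx = 12000 bits / 0.000287667 s = 41.7 Mbps.

41.7 Mbps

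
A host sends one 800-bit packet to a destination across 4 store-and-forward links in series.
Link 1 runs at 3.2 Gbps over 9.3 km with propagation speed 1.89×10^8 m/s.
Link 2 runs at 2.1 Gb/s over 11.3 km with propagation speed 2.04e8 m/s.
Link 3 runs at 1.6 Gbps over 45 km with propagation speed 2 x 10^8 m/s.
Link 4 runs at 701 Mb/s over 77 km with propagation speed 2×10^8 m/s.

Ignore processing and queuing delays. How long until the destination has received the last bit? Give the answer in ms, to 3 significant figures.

Transmission delays (L/R per hop): 0.00025, 0.000380952, 0.0005, 0.00114123 ms; sum = 0.00227218 ms.
Propagation delays (d/s per hop): 0.0492063, 0.0553922, 0.225, 0.385 ms; sum = 0.714599 ms.
End-to-end = 0.717 ms.

0.717 ms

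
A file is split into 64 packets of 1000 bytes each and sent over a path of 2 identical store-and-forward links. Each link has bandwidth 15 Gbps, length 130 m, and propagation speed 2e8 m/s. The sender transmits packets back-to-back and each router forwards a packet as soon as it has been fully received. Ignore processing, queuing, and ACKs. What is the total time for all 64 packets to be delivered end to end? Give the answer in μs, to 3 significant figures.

Per-hop transmission t_tx = L/R = 8000/15000000000 = 0.533333 μs.
Per-hop propagation t_prop = 130/200000000 = 0.65 μs.
Pipeline fill: first packet needs 2·t_tx to clear all hops; remaining 63 packets each add one t_tx.
Total = (2+64-1)·t_tx + 2·t_prop = 65·0.533333 + 2·0.65 = 36.0 μs.

36.0 μs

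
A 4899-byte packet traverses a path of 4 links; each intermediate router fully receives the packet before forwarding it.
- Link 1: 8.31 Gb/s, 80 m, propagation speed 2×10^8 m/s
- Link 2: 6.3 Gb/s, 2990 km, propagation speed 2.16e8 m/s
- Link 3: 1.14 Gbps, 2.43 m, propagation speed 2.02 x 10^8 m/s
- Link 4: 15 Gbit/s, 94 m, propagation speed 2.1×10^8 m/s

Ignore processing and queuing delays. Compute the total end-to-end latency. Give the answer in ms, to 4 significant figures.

13.89 ms

L = 4899 × 8 = 39192 bits.
Transmission delays (L/R per hop): 0.00471625, 0.00622095, 0.0343789, 0.0026128 ms; sum = 0.0479289 ms.
Propagation delays (d/s per hop): 0.0004, 13.8426, 1.20297e-05, 0.000447619 ms; sum = 13.8435 ms.
End-to-end = 13.89 ms.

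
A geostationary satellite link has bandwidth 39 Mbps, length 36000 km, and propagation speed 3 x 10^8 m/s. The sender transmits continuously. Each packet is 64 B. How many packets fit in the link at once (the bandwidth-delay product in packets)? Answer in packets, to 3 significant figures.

Propagation delay = 36000000 / 300000000 = 0.12 s.
BDP = R × t_prop = 39000000 × 0.12 = 4680000 bits.
In packets of 512 bits: 9140 packets.

9140 packets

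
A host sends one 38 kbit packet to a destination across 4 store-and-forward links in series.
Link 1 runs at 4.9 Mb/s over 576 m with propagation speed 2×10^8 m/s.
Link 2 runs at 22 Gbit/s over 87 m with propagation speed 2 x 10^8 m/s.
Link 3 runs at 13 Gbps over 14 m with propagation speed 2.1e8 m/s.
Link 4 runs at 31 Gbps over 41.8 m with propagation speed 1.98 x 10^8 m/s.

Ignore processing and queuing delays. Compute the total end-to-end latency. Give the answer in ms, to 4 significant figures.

7.765 ms

L = 38000 bits.
Transmission delays (L/R per hop): 7.7551, 0.00172727, 0.00292308, 0.00122581 ms; sum = 7.76098 ms.
Propagation delays (d/s per hop): 0.00288, 0.000435, 6.66667e-05, 0.000211111 ms; sum = 0.00359278 ms.
End-to-end = 7.765 ms.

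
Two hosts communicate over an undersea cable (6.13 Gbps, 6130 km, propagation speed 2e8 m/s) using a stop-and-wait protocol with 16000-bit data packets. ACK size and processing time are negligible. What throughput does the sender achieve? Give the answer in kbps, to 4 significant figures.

t_tx = L/R = 16000/6130000000 = 2.61011e-06 s.
t_prop = 6130000/200000000 = 0.03065 s; RTT = 0.0613 s.
Cycle = t_tx + RTT = 0.0613026 s.
Throughput = L / cycle = 16000 / 0.0613026 = 261.0 kbps.

261.0 kbps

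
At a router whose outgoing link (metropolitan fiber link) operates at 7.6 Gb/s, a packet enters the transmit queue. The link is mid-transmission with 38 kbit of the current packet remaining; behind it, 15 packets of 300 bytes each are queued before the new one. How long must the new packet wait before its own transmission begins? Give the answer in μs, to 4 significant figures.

9.737 μs

Each queued packet: L/R = 2400/7600000000 = 0.315789 μs.
15 queued → 4.73684 μs.
Plus remaining 38000 bits of current packet: 5 μs.
Queuing delay = 9.737 μs.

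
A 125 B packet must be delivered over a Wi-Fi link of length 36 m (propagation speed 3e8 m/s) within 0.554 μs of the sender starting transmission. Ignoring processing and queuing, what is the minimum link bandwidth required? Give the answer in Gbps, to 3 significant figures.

L = 1000 bits.
Propagation delay = 36 / 300000000 = 0.12 μs.
Transmission budget = 0.554 − 0.12 = 0.434 μs.
R ≥ L / t_tx = 1000 bits / 4.34e-07 s = 2.30 Gbps.

2.30 Gbps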